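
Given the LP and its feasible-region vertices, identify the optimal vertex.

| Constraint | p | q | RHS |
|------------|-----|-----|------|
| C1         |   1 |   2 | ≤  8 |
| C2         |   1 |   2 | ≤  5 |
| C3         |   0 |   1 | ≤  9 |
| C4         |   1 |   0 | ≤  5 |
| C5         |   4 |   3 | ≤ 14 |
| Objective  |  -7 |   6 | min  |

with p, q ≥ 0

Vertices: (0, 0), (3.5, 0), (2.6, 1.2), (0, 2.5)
Evaluating z = -7p + 6q at each vertex:
  (0, 0): z = 0
  (3.5, 0): z = -24.5
  (2.6, 1.2): z = -11
  (0, 2.5): z = 15

The smallest value is z = -24.5, attained at (3.5, 0).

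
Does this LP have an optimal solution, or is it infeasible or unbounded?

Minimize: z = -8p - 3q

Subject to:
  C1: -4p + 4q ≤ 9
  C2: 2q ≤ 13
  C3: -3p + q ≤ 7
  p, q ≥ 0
Feasible point: (0, 0) satisfies every constraint, so the LP is feasible.
Direction d = (1, 0): for each constraint row a, a·d ≤ 0 —
  (-4)(1) + (4)(0) = -4 ≤ 0
  (0)(1) + (2)(0) = 0 ≤ 0
  (-3)(1) + (1)(0) = -3 ≤ 0
and d ≥ 0, so (0, 0) + t·d stays feasible for every t ≥ 0. Along this ray z = -8p - 3q changes by -8 per unit t, so z → −∞.

Unbounded — the objective can decrease without bound over the feasible region.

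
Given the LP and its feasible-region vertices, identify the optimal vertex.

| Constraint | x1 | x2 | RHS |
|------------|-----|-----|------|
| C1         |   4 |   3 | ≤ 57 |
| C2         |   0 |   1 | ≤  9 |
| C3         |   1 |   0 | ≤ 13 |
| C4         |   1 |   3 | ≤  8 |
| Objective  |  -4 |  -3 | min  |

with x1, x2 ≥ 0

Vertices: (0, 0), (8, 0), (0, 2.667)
(8, 0) with z = -32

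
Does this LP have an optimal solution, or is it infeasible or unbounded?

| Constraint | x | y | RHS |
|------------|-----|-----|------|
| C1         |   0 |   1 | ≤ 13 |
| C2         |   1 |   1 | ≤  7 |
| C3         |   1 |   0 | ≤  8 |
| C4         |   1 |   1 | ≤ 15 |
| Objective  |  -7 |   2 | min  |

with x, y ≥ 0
The point (7, 0) satisfies every constraint, so the LP is feasible; the constraints give x ≤ 8 and y ≤ 13, which with x, y ≥ 0 keep the feasible region inside a bounded box. A feasible, bounded LP attains a finite optimum at a vertex.

The LP has an optimal solution: (7, 0) with z = -49.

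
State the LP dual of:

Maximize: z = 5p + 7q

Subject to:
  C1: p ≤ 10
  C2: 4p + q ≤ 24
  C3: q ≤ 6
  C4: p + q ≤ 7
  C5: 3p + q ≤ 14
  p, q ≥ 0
Minimize: z = 10y1 + 24y2 + 6y3 + 7y4 + 14y5

Subject to:
  C1: -y1 - 4y2 - y4 - 3y5 ≤ -5
  C2: -y2 - y3 - y4 - y5 ≤ -7
  y1, y2, y3, y4, y5 ≥ 0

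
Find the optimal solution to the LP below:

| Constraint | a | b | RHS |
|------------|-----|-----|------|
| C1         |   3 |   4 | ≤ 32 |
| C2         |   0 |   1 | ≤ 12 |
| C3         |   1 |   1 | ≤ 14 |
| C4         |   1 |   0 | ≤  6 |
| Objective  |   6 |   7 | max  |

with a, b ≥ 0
Each vertex is the intersection of two constraint boundaries that also satisfies all remaining constraints:
  a = 0 and b = 0 → (0, 0)
  a = 6 and b = 0 → (6, 0)
  3a + 4b = 32 and a = 6 → (6, 3.5)
  3a + 4b = 32 and a = 0 → (0, 8)

Evaluating z = 6a + 7b at each vertex:
  (0, 0): z = 0
  (6, 0): z = 36
  (6, 3.5): z = 60.5
  (0, 8): z = 56

The maximum is at (6, 3.5) with z = 60.5.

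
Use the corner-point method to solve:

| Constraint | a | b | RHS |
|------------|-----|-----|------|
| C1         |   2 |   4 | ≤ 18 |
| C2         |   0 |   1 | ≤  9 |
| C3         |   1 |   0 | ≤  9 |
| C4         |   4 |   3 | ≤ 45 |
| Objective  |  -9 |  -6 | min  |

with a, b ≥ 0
Each vertex is the intersection of two constraint boundaries that also satisfies all remaining constraints:
  a = 0 and b = 0 → (0, 0)
  2a + 4b = 18 and a = 9 → (9, 0)
  2a + 4b = 18 and a = 0 → (0, 4.5)

Evaluating z = -9a - 6b at each vertex:
  (0, 0): z = 0
  (9, 0): z = -81
  (0, 4.5): z = -27

The minimum is at (9, 0) with z = -81.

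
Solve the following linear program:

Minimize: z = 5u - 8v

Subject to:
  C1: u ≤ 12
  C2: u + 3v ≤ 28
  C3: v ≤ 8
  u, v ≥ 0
u = 0, v = 8, z = -64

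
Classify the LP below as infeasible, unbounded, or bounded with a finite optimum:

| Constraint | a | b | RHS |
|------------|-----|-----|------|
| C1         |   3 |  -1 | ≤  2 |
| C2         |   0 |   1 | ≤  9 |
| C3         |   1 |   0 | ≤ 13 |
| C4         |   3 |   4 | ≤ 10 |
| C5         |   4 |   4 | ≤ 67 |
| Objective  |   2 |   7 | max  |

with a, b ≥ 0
The point (0, 2.5) satisfies every constraint, so the LP is feasible; the constraints give a ≤ 13 and b ≤ 9, which with a, b ≥ 0 keep the feasible region inside a bounded box. A feasible, bounded LP attains a finite optimum at a vertex.

Evaluating z = 2a + 7b at each vertex:
  (0, 0): z = 0
  (0.6667, 0): z = 1.333
  (1.2, 1.6): z = 13.6
  (0, 2.5): z = 17.5

Feasible with finite optimum z* = 17.5 at (0, 2.5).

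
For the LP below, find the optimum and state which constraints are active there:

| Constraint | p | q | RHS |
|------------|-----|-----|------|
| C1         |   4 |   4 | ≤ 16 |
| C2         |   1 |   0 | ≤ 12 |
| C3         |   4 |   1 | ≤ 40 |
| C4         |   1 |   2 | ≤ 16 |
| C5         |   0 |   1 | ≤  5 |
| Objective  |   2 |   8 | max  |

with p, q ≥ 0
Optimal: p = 0, q = 4
Slack at optimum:
  C1: slack = 0 (binding)
  C2: slack = 12
  C3: slack = 36
  C4: slack = 8
  C5: slack = 1
  p ≥ 0: p = 0 (binding)
  q ≥ 0: q = 4
Binding constraints: C1, p ≥ 0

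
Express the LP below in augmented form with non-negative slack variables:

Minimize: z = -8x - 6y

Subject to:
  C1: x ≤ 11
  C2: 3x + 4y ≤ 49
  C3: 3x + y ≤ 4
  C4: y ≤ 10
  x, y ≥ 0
min z = -8x - 6y

s.t.
  x + s1 = 11
  3x + 4y + s2 = 49
  3x + y + s3 = 4
  y + s4 = 10
  x, y, s1, s2, s3, s4 ≥ 0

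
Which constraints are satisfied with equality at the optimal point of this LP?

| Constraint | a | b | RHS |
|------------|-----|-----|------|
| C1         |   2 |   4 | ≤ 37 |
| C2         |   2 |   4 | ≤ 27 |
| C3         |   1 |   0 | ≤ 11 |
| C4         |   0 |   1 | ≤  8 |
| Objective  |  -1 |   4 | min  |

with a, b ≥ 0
Optimal: a = 11, b = 0
Binding: C3, b ≥ 0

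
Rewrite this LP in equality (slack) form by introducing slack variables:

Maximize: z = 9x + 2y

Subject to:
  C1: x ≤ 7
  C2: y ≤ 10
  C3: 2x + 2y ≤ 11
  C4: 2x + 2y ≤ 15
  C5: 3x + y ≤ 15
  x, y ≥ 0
max z = 9x + 2y

s.t.
  x + s1 = 7
  y + s2 = 10
  2x + 2y + s3 = 11
  2x + 2y + s4 = 15
  3x + y + s5 = 15
  x, y, s1, s2, s3, s4, s5 ≥ 0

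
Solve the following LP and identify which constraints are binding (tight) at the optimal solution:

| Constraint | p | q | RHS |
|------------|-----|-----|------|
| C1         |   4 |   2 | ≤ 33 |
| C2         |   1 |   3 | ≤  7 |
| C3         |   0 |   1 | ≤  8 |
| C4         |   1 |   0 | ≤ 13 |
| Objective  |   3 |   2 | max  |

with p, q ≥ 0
Optimal: p = 7, q = 0
Slack at optimum:
  C1: slack = 5
  C2: slack = 0 (binding)
  C3: slack = 8
  C4: slack = 6
  p ≥ 0: p = 7
  q ≥ 0: q = 0 (binding)
Binding constraints: C2, q ≥ 0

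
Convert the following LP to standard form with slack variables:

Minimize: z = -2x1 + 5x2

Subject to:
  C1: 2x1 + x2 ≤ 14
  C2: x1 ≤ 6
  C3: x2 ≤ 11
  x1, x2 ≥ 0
min z = -2x1 + 5x2

s.t.
  2x1 + x2 + s1 = 14
  x1 + s2 = 6
  x2 + s3 = 11
  x1, x2, s1, s2, s3 ≥ 0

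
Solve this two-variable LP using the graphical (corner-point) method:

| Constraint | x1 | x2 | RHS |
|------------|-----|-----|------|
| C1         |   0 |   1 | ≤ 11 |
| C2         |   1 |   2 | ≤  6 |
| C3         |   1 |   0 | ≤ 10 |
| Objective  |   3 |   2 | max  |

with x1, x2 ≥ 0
x1 = 6, x2 = 0, z = 18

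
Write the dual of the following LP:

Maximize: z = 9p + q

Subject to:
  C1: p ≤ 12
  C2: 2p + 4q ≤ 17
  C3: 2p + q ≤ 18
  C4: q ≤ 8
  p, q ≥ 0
Minimize: z = 12y1 + 17y2 + 18y3 + 8y4

Subject to:
  C1: -y1 - 2y2 - 2y3 ≤ -9
  C2: -4y2 - y3 - y4 ≤ -1
  y1, y2, y3, y4 ≥ 0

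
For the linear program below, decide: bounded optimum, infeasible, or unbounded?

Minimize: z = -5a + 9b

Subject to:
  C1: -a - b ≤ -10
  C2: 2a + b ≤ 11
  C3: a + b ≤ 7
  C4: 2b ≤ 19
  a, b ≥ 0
C3 requires a + b ≤ 7, while C1 (-a - b ≤ -10) is equivalent to a + b ≥ 10. Together they would need 10 ≤ a + b ≤ 7, which is impossible since 10 > 7. No point satisfies all constraints.

Infeasible — the constraint set is empty.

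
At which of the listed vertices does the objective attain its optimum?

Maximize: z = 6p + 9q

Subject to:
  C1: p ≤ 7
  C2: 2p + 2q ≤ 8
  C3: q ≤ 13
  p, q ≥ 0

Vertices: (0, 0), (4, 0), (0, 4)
(0, 4) with z = 36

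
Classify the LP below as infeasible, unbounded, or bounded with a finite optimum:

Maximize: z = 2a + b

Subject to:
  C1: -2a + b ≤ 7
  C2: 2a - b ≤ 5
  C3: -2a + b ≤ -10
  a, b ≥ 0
C2 requires 2a - b ≤ 5, while C3 (-2a + b ≤ -10) is equivalent to 2a - b ≥ 10. Together they would need 10 ≤ 2a - b ≤ 5, which is impossible since 10 > 5. No point satisfies all constraints.

Infeasible: no point satisfies all constraints simultaneously.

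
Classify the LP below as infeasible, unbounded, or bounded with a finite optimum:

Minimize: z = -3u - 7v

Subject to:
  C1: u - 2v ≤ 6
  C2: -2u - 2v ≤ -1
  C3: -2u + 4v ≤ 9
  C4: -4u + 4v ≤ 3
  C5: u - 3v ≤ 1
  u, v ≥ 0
Feasible point: (1, 0) satisfies every constraint, so the LP is feasible.
Direction d = (2, 1): for each constraint row a, a·d ≤ 0 —
  (1)(2) + (-2)(1) = 0 ≤ 0
  (-2)(2) + (-2)(1) = -6 ≤ 0
  (-2)(2) + (4)(1) = 0 ≤ 0
  (-4)(2) + (4)(1) = -4 ≤ 0
  (1)(2) + (-3)(1) = -1 ≤ 0
and d ≥ 0, so (1, 0) + t·d stays feasible for every t ≥ 0. Along this ray z = -3u - 7v changes by -13 per unit t, so z → −∞.

Unbounded: there is a feasible ray along which z → −∞.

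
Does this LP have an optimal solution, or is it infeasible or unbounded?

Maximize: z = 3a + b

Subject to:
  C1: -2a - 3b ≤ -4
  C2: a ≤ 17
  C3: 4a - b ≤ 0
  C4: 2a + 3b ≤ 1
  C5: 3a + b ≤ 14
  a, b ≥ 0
C4 requires 2a + 3b ≤ 1, while C1 (-2a - 3b ≤ -4) is equivalent to 2a + 3b ≥ 4. Together they would need 4 ≤ 2a + 3b ≤ 1, which is impossible since 4 > 1. No point satisfies all constraints.

Infeasible — the constraint set is empty.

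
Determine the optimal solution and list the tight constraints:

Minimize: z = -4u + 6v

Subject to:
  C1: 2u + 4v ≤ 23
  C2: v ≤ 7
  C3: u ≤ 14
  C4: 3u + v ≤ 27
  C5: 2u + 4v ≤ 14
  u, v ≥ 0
Optimal: u = 7, v = 0
Slack at optimum:
  C1: slack = 9
  C2: slack = 7
  C3: slack = 7
  C4: slack = 6
  C5: slack = 0 (binding)
  u ≥ 0: u = 7
  v ≥ 0: v = 0 (binding)
Binding constraints: C5, v ≥ 0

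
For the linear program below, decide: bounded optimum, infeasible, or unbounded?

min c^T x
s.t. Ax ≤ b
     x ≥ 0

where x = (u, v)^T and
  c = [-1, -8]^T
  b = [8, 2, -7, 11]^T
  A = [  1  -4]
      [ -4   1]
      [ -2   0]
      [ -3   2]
Feasible point: (4, 0) satisfies every constraint, so the LP is feasible.
Direction d = (1, 1): for each constraint row a, a·d ≤ 0 —
  (1)(1) + (-4)(1) = -3 ≤ 0
  (-4)(1) + (1)(1) = -3 ≤ 0
  (-2)(1) + (0)(1) = -2 ≤ 0
  (-3)(1) + (2)(1) = -1 ≤ 0
and d ≥ 0, so (4, 0) + t·d stays feasible for every t ≥ 0. Along this ray z = -u - 8v changes by -9 per unit t, so z → −∞.

Unbounded: there is a feasible ray along which z → −∞.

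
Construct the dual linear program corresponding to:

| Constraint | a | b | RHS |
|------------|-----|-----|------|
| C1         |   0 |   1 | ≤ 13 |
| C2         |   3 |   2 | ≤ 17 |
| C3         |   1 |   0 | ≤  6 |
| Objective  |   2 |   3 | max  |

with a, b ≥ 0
Minimize: z = 13y1 + 17y2 + 6y3

Subject to:
  C1: -3y2 - y3 ≤ -2
  C2: -y1 - 2y2 ≤ -3
  y1, y2, y3 ≥ 0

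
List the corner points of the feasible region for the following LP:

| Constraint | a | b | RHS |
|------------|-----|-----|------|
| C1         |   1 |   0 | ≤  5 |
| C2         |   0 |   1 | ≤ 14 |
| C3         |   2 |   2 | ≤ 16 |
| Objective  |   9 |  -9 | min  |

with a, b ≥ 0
Each vertex is the intersection of two constraint boundaries that also satisfies all remaining constraints:
  a = 0 and b = 0 → (0, 0)
  a = 5 and b = 0 → (5, 0)
  a = 5 and 2a + 2b = 16 → (5, 3)
  2a + 2b = 16 and a = 0 → (0, 8)

Vertices: (0, 0), (5, 0), (5, 3), (0, 8)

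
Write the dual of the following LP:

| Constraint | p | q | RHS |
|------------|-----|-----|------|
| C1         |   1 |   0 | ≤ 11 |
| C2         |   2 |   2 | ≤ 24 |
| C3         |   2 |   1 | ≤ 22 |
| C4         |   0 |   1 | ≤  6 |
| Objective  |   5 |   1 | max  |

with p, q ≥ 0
Minimize: z = 11y1 + 24y2 + 22y3 + 6y4

Subject to:
  C1: -y1 - 2y2 - 2y3 ≤ -5
  C2: -2y2 - y3 - y4 ≤ -1
  y1, y2, y3, y4 ≥ 0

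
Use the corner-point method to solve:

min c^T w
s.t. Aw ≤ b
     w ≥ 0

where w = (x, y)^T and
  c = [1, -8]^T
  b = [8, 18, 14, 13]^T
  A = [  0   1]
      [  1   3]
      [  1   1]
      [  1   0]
x = 0, y = 6, z = -48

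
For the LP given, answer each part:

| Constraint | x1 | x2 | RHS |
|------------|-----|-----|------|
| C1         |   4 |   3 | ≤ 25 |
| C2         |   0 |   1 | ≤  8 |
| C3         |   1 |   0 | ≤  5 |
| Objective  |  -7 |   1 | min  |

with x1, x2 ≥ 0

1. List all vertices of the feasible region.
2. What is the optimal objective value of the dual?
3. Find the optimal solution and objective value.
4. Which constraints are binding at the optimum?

1. (0, 0), (5, 0), (5, 1.667), (0.25, 8), (0, 8)
2. -35 (by strong duality, equal to the primal optimum)
3. x1 = 5, x2 = 0, z = -35
4. C3, x2 ≥ 0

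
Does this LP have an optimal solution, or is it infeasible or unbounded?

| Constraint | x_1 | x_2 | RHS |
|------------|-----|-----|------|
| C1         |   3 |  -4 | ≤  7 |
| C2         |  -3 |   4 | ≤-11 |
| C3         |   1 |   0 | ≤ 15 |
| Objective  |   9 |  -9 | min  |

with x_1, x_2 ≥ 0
C1 requires 3x_1 - 4x_2 ≤ 7, while C2 (-3x_1 + 4x_2 ≤ -11) is equivalent to 3x_1 - 4x_2 ≥ 11. Together they would need 11 ≤ 3x_1 - 4x_2 ≤ 7, which is impossible since 11 > 7. No point satisfies all constraints.

Infeasible — the constraint set is empty.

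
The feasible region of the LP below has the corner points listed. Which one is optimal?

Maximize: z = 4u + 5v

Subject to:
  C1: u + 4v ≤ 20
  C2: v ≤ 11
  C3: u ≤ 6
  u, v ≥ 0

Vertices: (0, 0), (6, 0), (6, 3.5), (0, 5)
Evaluating z = 4u + 5v at each vertex:
  (0, 0): z = 0
  (6, 0): z = 24
  (6, 3.5): z = 41.5
  (0, 5): z = 25

The largest value is z = 41.5, attained at (6, 3.5).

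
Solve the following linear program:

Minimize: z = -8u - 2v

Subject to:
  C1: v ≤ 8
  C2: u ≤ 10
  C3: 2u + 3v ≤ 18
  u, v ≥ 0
Each vertex is the intersection of two constraint boundaries that also satisfies all remaining constraints:
  u = 0 and v = 0 → (0, 0)
  2u + 3v = 18 and v = 0 → (9, 0)
  2u + 3v = 18 and u = 0 → (0, 6)

Evaluating z = -8u - 2v at each vertex:
  (0, 0): z = 0
  (9, 0): z = -72
  (0, 6): z = -12

The minimum is at (9, 0) with z = -72.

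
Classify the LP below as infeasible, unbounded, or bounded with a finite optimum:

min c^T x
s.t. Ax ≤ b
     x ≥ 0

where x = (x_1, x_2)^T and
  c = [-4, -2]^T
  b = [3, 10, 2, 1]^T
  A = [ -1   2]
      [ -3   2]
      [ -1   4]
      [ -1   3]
Feasible point: (0, 0) satisfies every constraint, so the LP is feasible.
Direction d = (1, 0): for each constraint row a, a·d ≤ 0 —
  (-1)(1) + (2)(0) = -1 ≤ 0
  (-3)(1) + (2)(0) = -3 ≤ 0
  (-1)(1) + (4)(0) = -1 ≤ 0
  (-1)(1) + (3)(0) = -1 ≤ 0
and d ≥ 0, so (0, 0) + t·d stays feasible for every t ≥ 0. Along this ray z = -4x_1 - 2x_2 changes by -4 per unit t, so z → −∞.

Unbounded: there is a feasible ray along which z → −∞.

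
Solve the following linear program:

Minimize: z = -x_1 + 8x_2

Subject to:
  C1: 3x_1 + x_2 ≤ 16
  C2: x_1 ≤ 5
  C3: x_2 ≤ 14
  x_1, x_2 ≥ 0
x_1 = 5, x_2 = 0, z = -5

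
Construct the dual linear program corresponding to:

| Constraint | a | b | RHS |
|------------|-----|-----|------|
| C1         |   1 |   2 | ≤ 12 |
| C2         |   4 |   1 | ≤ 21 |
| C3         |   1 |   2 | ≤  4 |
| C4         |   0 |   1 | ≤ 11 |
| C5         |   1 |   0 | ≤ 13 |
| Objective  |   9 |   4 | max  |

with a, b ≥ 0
Minimize: z = 12y1 + 21y2 + 4y3 + 11y4 + 13y5

Subject to:
  C1: -y1 - 4y2 - y3 - y5 ≤ -9
  C2: -2y1 - y2 - 2y3 - y4 ≤ -4
  y1, y2, y3, y4, y5 ≥ 0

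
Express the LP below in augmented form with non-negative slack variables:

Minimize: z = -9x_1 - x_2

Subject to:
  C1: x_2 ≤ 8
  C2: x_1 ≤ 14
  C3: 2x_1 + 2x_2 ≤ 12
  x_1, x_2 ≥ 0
min z = -9x_1 - x_2

s.t.
  x_2 + s1 = 8
  x_1 + s2 = 14
  2x_1 + 2x_2 + s3 = 12
  x_1, x_2, s1, s2, s3 ≥ 0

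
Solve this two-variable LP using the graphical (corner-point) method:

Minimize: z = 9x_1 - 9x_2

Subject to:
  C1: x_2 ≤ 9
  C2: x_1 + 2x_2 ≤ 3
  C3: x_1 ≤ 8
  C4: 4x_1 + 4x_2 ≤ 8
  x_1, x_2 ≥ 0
x_1 = 0, x_2 = 1.5, z = -13.5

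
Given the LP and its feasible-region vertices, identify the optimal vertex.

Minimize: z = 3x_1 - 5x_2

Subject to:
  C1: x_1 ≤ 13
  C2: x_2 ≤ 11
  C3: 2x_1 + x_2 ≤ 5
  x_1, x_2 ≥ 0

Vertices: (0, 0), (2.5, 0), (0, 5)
(0, 5) with z = -25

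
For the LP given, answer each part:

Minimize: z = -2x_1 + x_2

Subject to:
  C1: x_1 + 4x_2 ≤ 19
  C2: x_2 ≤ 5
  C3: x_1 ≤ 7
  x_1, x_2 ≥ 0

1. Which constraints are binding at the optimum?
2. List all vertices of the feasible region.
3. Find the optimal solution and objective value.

1. C3, x_2 ≥ 0
2. (0, 0), (7, 0), (7, 3), (0, 4.75)
3. x_1 = 7, x_2 = 0, z = -14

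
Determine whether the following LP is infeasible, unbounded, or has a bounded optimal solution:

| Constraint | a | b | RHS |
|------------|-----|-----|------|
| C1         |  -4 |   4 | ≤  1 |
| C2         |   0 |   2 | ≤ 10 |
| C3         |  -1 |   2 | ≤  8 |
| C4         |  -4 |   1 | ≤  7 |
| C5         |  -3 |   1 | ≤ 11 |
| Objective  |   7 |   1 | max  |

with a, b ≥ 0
Feasible point: (0, 0) satisfies every constraint, so the LP is feasible.
Direction d = (1, 0): for each constraint row a, a·d ≤ 0 —
  (-4)(1) + (4)(0) = -4 ≤ 0
  (0)(1) + (2)(0) = 0 ≤ 0
  (-1)(1) + (2)(0) = -1 ≤ 0
  (-4)(1) + (1)(0) = -4 ≤ 0
  (-3)(1) + (1)(0) = -3 ≤ 0
and d ≥ 0, so (0, 0) + t·d stays feasible for every t ≥ 0. Along this ray z = 7a + b changes by 7 per unit t, so z → +∞.

Unbounded — the objective can increase without bound over the feasible region.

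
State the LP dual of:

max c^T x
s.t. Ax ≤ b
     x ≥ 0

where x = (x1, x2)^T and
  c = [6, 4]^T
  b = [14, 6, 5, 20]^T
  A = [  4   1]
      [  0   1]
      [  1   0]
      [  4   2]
Minimize: z = 14y1 + 6y2 + 5y3 + 20y4

Subject to:
  C1: -4y1 - y3 - 4y4 ≤ -6
  C2: -y1 - y2 - 2y4 ≤ -4
  y1, y2, y3, y4 ≥ 0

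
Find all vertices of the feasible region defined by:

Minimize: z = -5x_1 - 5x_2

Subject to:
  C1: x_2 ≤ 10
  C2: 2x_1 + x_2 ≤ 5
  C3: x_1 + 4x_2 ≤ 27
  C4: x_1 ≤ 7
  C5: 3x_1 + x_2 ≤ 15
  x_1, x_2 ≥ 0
Each vertex is the intersection of two constraint boundaries that also satisfies all remaining constraints:
  x_1 = 0 and x_2 = 0 → (0, 0)
  2x_1 + x_2 = 5 and x_2 = 0 → (2.5, 0)
  2x_1 + x_2 = 5 and x_1 = 0 → (0, 5)

Vertices: (0, 0), (2.5, 0), (0, 5)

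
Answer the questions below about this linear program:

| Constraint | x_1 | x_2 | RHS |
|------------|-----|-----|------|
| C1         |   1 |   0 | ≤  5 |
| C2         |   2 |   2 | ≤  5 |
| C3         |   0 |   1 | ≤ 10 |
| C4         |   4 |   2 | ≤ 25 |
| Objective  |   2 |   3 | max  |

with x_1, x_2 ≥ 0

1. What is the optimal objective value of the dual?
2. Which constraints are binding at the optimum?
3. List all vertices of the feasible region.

1. 7.5 (by strong duality, equal to the primal optimum)
2. C2, x_1 ≥ 0
3. (0, 0), (2.5, 0), (0, 2.5)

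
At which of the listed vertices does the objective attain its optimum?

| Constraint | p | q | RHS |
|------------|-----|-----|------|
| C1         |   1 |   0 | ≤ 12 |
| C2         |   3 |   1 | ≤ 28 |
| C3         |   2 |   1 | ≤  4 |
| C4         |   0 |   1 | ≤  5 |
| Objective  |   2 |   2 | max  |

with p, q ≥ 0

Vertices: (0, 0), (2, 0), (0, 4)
(0, 4) with z = 8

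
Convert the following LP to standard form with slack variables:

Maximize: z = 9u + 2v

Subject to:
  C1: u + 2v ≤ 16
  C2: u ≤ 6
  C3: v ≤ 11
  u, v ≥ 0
max z = 9u + 2v

s.t.
  u + 2v + s1 = 16
  u + s2 = 6
  v + s3 = 11
  u, v, s1, s2, s3 ≥ 0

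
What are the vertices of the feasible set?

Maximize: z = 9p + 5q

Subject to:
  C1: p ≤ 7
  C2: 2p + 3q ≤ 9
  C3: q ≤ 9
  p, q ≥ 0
Each vertex is the intersection of two constraint boundaries that also satisfies all remaining constraints:
  p = 0 and q = 0 → (0, 0)
  2p + 3q = 9 and q = 0 → (4.5, 0)
  2p + 3q = 9 and p = 0 → (0, 3)

Vertices: (0, 0), (4.5, 0), (0, 3)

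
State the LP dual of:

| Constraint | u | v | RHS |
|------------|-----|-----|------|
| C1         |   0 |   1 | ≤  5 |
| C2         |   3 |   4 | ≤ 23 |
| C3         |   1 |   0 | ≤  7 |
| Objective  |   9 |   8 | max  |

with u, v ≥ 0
Minimize: z = 5y1 + 23y2 + 7y3

Subject to:
  C1: -3y2 - y3 ≤ -9
  C2: -y1 - 4y2 ≤ -8
  y1, y2, y3 ≥ 0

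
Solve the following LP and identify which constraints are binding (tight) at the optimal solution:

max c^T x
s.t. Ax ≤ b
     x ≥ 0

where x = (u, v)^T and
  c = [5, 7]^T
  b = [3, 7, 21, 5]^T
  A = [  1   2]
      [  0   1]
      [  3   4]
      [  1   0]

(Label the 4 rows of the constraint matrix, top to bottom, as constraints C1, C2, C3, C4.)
Optimal: u = 3, v = 0
Slack at optimum:
  C1: slack = 0 (binding)
  C2: slack = 7
  C3: slack = 12
  C4: slack = 2
  u ≥ 0: u = 3
  v ≥ 0: v = 0 (binding)
Binding constraints: C1, v ≥ 0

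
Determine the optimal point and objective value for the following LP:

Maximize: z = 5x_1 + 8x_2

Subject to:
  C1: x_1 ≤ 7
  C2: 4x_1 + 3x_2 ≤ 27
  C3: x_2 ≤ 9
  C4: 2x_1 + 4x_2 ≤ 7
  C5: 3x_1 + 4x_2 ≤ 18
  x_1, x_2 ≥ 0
Each vertex is the intersection of two constraint boundaries that also satisfies all remaining constraints:
  x_1 = 0 and x_2 = 0 → (0, 0)
  2x_1 + 4x_2 = 7 and x_2 = 0 → (3.5, 0)
  2x_1 + 4x_2 = 7 and x_1 = 0 → (0, 1.75)

Evaluating z = 5x_1 + 8x_2 at each vertex:
  (0, 0): z = 0
  (3.5, 0): z = 17.5
  (0, 1.75): z = 14

The maximum is at (3.5, 0) with z = 17.5.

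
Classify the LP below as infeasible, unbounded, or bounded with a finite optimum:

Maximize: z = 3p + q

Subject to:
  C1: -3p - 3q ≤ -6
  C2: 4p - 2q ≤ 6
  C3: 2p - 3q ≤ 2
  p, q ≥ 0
Feasible point: (0, 2) satisfies every constraint, so the LP is feasible.
Direction d = (0, 1): for each constraint row a, a·d ≤ 0 —
  (-3)(0) + (-3)(1) = -3 ≤ 0
  (4)(0) + (-2)(1) = -2 ≤ 0
  (2)(0) + (-3)(1) = -3 ≤ 0
and d ≥ 0, so (0, 2) + t·d stays feasible for every t ≥ 0. Along this ray z = 3p + q changes by 1 per unit t, so z → +∞.

Unbounded — the objective can increase without bound over the feasible region.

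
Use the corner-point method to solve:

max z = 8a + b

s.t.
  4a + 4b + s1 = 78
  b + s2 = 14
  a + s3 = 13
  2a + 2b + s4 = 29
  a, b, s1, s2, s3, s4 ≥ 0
a = 13, b = 1.5, z = 105.5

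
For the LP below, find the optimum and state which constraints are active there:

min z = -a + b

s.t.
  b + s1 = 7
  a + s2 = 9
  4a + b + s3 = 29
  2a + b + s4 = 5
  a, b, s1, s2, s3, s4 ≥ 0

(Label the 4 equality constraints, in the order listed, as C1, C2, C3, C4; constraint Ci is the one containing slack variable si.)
Optimal: a = 2.5, b = 0
Slack at optimum:
  C1: slack = 7
  C2: slack = 6.5
  C3: slack = 19
  C4: slack = 0 (binding)
  a ≥ 0: a = 2.5
  b ≥ 0: b = 0 (binding)
Binding constraints: C4, b ≥ 0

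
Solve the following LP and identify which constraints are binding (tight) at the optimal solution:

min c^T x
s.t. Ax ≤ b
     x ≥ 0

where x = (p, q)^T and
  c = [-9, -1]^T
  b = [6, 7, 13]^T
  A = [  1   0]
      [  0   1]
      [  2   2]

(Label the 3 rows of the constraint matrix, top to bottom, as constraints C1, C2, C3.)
Optimal: p = 6, q = 0.5
Slack at optimum:
  C1: slack = 0 (binding)
  C2: slack = 6.5
  C3: slack = 0 (binding)
  p ≥ 0: p = 6
  q ≥ 0: q = 0.5
Binding constraints: C1, C3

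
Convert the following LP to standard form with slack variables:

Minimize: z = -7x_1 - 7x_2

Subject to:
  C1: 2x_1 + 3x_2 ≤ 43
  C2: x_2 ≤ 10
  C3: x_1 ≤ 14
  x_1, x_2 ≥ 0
min z = -7x_1 - 7x_2

s.t.
  2x_1 + 3x_2 + s1 = 43
  x_2 + s2 = 10
  x_1 + s3 = 14
  x_1, x_2, s1, s2, s3 ≥ 0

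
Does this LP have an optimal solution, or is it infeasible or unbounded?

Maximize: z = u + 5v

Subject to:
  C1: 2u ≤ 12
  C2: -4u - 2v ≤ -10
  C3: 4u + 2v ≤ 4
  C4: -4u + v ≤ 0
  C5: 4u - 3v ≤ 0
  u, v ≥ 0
C3 requires 4u + 2v ≤ 4, while C2 (-4u - 2v ≤ -10) is equivalent to 4u + 2v ≥ 10. Together they would need 10 ≤ 4u + 2v ≤ 4, which is impossible since 10 > 4. No point satisfies all constraints.

The feasible region is empty; the LP is infeasible.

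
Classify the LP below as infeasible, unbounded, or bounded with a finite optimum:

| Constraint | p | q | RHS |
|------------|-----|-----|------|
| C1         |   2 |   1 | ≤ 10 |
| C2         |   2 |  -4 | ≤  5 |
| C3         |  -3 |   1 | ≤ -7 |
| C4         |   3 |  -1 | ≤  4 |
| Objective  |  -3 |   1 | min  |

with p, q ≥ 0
C4 requires 3p - q ≤ 4, while C3 (-3p + q ≤ -7) is equivalent to 3p - q ≥ 7. Together they would need 7 ≤ 3p - q ≤ 4, which is impossible since 7 > 4. No point satisfies all constraints.

The feasible region is empty; the LP is infeasible.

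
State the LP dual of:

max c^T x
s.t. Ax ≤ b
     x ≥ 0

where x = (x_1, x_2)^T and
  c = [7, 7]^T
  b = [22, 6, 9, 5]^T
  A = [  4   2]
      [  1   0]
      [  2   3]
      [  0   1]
Minimize: z = 22y1 + 6y2 + 9y3 + 5y4

Subject to:
  C1: -4y1 - y2 - 2y3 ≤ -7
  C2: -2y1 - 3y3 - y4 ≤ -7
  y1, y2, y3, y4 ≥ 0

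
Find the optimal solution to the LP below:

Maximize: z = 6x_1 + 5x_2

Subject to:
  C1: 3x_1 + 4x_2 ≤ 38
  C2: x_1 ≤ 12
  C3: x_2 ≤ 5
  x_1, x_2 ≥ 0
Each vertex is the intersection of two constraint boundaries that also satisfies all remaining constraints:
  x_1 = 0 and x_2 = 0 → (0, 0)
  x_1 = 12 and x_2 = 0 → (12, 0)
  3x_1 + 4x_2 = 38 and x_1 = 12 → (12, 0.5)
  3x_1 + 4x_2 = 38 and x_2 = 5 → (6, 5)
  x_2 = 5 and x_1 = 0 → (0, 5)

Evaluating z = 6x_1 + 5x_2 at each vertex:
  (0, 0): z = 0
  (12, 0): z = 72
  (12, 0.5): z = 74.5
  (6, 5): z = 61
  (0, 5): z = 25

The maximum is at (12, 0.5) with z = 74.5.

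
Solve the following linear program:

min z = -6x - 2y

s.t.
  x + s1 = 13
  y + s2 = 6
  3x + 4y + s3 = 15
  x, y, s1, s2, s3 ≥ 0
Each vertex is the intersection of two constraint boundaries that also satisfies all remaining constraints:
  x = 0 and y = 0 → (0, 0)
  3x + 4y = 15 and y = 0 → (5, 0)
  3x + 4y = 15 and x = 0 → (0, 3.75)

Evaluating z = -6x - 2y at each vertex:
  (0, 0): z = 0
  (5, 0): z = -30
  (0, 3.75): z = -7.5

The minimum is at (5, 0) with z = -30.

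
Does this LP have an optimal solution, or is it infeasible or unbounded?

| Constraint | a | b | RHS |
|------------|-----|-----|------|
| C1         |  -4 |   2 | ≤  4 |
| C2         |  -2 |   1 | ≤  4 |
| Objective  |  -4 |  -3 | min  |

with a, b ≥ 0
Feasible point: (0, 0) satisfies every constraint, so the LP is feasible.
Direction d = (1, 0): for each constraint row a, a·d ≤ 0 —
  (-4)(1) + (2)(0) = -4 ≤ 0
  (-2)(1) + (1)(0) = -2 ≤ 0
and d ≥ 0, so (0, 0) + t·d stays feasible for every t ≥ 0. Along this ray z = -4a - 3b changes by -4 per unit t, so z → −∞.

Unbounded: there is a feasible ray along which z → −∞.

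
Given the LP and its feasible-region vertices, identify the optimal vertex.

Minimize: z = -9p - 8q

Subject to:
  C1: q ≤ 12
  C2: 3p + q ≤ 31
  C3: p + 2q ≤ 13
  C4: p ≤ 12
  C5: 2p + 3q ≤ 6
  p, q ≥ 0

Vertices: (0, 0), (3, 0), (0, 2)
(3, 0) with z = -27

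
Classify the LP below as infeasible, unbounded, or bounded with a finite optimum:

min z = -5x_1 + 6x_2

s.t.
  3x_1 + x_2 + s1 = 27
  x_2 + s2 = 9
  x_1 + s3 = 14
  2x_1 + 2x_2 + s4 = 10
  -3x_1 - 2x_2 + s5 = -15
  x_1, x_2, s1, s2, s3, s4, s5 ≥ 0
The point (5, 0) satisfies every constraint, so the LP is feasible; the constraints give x_1 ≤ 14 and x_2 ≤ 9, which with x_1, x_2 ≥ 0 keep the feasible region inside a bounded box. A feasible, bounded LP attains a finite optimum at a vertex.

The LP has an optimal solution: (5, 0) with z = -25.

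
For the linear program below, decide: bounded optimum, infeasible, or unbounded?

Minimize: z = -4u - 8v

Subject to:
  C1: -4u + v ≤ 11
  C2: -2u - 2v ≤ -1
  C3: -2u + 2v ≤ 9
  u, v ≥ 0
Feasible point: (0, 1) satisfies every constraint, so the LP is feasible.
Direction d = (1, 0): for each constraint row a, a·d ≤ 0 —
  (-4)(1) + (1)(0) = -4 ≤ 0
  (-2)(1) + (-2)(0) = -2 ≤ 0
  (-2)(1) + (2)(0) = -2 ≤ 0
and d ≥ 0, so (0, 1) + t·d stays feasible for every t ≥ 0. Along this ray z = -4u - 8v changes by -4 per unit t, so z → −∞.

Unbounded: there is a feasible ray along which z → −∞.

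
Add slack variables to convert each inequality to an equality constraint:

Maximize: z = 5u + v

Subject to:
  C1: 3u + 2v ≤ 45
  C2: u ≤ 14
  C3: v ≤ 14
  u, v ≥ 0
max z = 5u + v

s.t.
  3u + 2v + s1 = 45
  u + s2 = 14
  v + s3 = 14
  u, v, s1, s2, s3 ≥ 0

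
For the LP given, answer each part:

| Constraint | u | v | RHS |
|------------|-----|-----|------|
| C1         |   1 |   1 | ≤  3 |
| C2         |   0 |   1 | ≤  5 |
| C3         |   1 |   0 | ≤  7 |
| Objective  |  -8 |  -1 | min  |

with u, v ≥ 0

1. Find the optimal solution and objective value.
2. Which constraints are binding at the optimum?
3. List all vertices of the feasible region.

1. u = 3, v = 0, z = -24
2. C1, v ≥ 0
3. (0, 0), (3, 0), (0, 3)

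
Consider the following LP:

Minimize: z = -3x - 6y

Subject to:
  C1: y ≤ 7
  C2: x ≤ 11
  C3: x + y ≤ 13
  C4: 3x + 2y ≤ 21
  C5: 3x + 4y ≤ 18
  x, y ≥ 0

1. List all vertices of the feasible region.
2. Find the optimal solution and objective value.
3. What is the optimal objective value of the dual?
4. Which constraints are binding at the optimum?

1. (0, 0), (6, 0), (0, 4.5)
2. x = 0, y = 4.5, z = -27
3. -27 (by strong duality, equal to the primal optimum)
4. C5, x ≥ 0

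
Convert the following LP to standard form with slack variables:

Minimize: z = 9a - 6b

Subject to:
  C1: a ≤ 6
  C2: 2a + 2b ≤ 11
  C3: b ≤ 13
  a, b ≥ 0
min z = 9a - 6b

s.t.
  a + s1 = 6
  2a + 2b + s2 = 11
  b + s3 = 13
  a, b, s1, s2, s3 ≥ 0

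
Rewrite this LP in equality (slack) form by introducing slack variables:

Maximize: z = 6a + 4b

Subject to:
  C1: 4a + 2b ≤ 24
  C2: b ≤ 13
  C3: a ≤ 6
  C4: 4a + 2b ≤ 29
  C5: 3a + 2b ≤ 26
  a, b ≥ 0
max z = 6a + 4b

s.t.
  4a + 2b + s1 = 24
  b + s2 = 13
  a + s3 = 6
  4a + 2b + s4 = 29
  3a + 2b + s5 = 26
  a, b, s1, s2, s3, s4, s5 ≥ 0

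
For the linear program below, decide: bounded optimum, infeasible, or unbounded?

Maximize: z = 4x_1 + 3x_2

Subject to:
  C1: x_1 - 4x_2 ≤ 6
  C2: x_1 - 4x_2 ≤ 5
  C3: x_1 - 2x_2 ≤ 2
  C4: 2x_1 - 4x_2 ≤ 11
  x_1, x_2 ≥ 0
Feasible point: (0, 0) satisfies every constraint, so the LP is feasible.
Direction d = (0, 1): for each constraint row a, a·d ≤ 0 —
  (1)(0) + (-4)(1) = -4 ≤ 0
  (1)(0) + (-4)(1) = -4 ≤ 0
  (1)(0) + (-2)(1) = -2 ≤ 0
  (2)(0) + (-4)(1) = -4 ≤ 0
and d ≥ 0, so (0, 0) + t·d stays feasible for every t ≥ 0. Along this ray z = 4x_1 + 3x_2 changes by 3 per unit t, so z → +∞.

Unbounded: there is a feasible ray along which z → +∞.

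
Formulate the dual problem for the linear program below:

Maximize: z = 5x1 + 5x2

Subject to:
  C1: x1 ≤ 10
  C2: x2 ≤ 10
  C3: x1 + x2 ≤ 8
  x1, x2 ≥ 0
Minimize: z = 10y1 + 10y2 + 8y3

Subject to:
  C1: -y1 - y3 ≤ -5
  C2: -y2 - y3 ≤ -5
  y1, y2, y3 ≥ 0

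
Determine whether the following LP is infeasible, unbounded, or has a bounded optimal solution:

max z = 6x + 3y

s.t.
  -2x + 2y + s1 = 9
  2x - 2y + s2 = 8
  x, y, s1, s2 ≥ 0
Feasible point: (0, 0) satisfies every constraint, so the LP is feasible.
Direction d = (1, 1): for each constraint row a, a·d ≤ 0 —
  (-2)(1) + (2)(1) = 0 ≤ 0
  (2)(1) + (-2)(1) = 0 ≤ 0
and d ≥ 0, so (0, 0) + t·d stays feasible for every t ≥ 0. Along this ray z = 6x + 3y changes by 9 per unit t, so z → +∞.

Unbounded: there is a feasible ray along which z → +∞.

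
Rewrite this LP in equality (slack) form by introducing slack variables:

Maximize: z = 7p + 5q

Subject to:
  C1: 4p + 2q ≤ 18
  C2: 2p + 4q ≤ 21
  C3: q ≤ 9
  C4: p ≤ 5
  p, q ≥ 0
max z = 7p + 5q

s.t.
  4p + 2q + s1 = 18
  2p + 4q + s2 = 21
  q + s3 = 9
  p + s4 = 5
  p, q, s1, s2, s3, s4 ≥ 0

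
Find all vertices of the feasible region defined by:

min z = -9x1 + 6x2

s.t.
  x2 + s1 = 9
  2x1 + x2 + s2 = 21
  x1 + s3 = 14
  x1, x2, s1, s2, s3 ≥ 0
Each vertex is the intersection of two constraint boundaries that also satisfies all remaining constraints:
  x1 = 0 and x2 = 0 → (0, 0)
  2x1 + x2 = 21 and x2 = 0 → (10.5, 0)
  x2 = 9 and 2x1 + x2 = 21 → (6, 9)
  x2 = 9 and x1 = 0 → (0, 9)

Vertices: (0, 0), (10.5, 0), (6, 9), (0, 9)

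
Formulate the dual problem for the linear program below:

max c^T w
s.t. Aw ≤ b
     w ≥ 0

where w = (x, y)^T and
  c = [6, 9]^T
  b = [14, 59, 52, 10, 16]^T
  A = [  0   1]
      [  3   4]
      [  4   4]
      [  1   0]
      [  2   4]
Minimize: z = 14y1 + 59y2 + 52y3 + 10y4 + 16y5

Subject to:
  C1: -3y2 - 4y3 - y4 - 2y5 ≤ -6
  C2: -y1 - 4y2 - 4y3 - 4y5 ≤ -9
  y1, y2, y3, y4, y5 ≥ 0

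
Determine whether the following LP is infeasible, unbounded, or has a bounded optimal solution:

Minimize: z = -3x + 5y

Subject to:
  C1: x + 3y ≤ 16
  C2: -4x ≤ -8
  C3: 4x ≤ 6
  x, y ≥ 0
C3 requires 4x ≤ 6, while C2 (-4x ≤ -8) is equivalent to 4x ≥ 8. Together they would need 8 ≤ 4x ≤ 6, which is impossible since 8 > 6. No point satisfies all constraints.

Infeasible — the constraint set is empty.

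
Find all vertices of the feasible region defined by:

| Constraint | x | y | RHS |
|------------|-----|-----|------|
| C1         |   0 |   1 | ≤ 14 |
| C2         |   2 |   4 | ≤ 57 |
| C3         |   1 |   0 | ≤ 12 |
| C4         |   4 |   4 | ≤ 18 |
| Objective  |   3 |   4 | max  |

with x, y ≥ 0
Each vertex is the intersection of two constraint boundaries that also satisfies all remaining constraints:
  x = 0 and y = 0 → (0, 0)
  4x + 4y = 18 and y = 0 → (4.5, 0)
  4x + 4y = 18 and x = 0 → (0, 4.5)

Vertices: (0, 0), (4.5, 0), (0, 4.5)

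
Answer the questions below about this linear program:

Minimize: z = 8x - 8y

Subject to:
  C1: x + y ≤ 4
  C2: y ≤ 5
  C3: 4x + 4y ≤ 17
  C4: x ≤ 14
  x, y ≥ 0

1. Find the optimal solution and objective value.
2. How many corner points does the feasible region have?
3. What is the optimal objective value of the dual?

1. x = 0, y = 4, z = -32
2. 3
3. -32 (by strong duality, equal to the primal optimum)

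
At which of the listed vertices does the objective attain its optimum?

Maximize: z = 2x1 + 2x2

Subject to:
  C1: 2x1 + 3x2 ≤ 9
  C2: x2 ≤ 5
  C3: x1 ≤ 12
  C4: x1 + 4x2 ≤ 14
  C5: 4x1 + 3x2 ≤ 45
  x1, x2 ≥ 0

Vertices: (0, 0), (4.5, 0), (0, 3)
(4.5, 0) with z = 9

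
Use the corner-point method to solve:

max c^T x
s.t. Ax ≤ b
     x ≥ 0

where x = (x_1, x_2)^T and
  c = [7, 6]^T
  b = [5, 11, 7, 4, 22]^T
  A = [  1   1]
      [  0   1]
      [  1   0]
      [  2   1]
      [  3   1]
Each vertex is the intersection of two constraint boundaries that also satisfies all remaining constraints:
  x_1 = 0 and x_2 = 0 → (0, 0)
  2x_1 + x_2 = 4 and x_2 = 0 → (2, 0)
  2x_1 + x_2 = 4 and x_1 = 0 → (0, 4)

Evaluating z = 7x_1 + 6x_2 at each vertex:
  (0, 0): z = 0
  (2, 0): z = 14
  (0, 4): z = 24

The maximum is at (0, 4) with z = 24.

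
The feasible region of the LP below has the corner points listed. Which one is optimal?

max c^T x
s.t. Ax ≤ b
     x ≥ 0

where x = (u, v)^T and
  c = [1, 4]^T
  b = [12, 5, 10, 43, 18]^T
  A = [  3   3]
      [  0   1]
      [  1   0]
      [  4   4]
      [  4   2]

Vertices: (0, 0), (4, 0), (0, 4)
(0, 4) with z = 16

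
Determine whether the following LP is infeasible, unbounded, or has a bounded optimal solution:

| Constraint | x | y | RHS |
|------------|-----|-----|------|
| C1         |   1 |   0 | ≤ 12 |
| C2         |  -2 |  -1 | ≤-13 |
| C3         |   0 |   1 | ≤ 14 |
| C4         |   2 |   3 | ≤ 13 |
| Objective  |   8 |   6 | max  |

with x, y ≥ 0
The point (6.5, 0) satisfies every constraint, so the LP is feasible; the constraints give x ≤ 12 and y ≤ 14, which with x, y ≥ 0 keep the feasible region inside a bounded box. A feasible, bounded LP attains a finite optimum at a vertex.

Feasible with finite optimum z* = 52 at (6.5, 0).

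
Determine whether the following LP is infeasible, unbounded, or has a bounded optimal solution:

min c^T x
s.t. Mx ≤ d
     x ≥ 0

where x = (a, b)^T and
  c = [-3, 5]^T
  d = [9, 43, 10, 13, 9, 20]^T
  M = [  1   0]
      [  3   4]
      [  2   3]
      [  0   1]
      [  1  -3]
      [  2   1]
The point (5, 0) satisfies every constraint, so the LP is feasible; the constraints give a ≤ 9 and b ≤ 13, which with a, b ≥ 0 keep the feasible region inside a bounded box. A feasible, bounded LP attains a finite optimum at a vertex.

The LP has an optimal solution: (5, 0) with z = -15.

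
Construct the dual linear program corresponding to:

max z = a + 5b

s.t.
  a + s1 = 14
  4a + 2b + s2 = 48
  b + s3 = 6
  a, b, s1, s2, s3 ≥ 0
Minimize: z = 14y1 + 48y2 + 6y3

Subject to:
  C1: -y1 - 4y2 ≤ -1
  C2: -2y2 - y3 ≤ -5
  y1, y2, y3 ≥ 0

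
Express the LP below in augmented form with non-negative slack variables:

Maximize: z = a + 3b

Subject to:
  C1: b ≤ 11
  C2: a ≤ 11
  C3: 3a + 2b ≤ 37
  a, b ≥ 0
max z = a + 3b

s.t.
  b + s1 = 11
  a + s2 = 11
  3a + 2b + s3 = 37
  a, b, s1, s2, s3 ≥ 0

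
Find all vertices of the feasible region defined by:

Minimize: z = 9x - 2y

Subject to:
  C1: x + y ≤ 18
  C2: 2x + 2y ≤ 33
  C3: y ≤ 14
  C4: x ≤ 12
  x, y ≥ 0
Each vertex is the intersection of two constraint boundaries that also satisfies all remaining constraints:
  x = 0 and y = 0 → (0, 0)
  x = 12 and y = 0 → (12, 0)
  2x + 2y = 33 and x = 12 → (12, 4.5)
  2x + 2y = 33 and y = 14 → (2.5, 14)
  y = 14 and x = 0 → (0, 14)

Vertices: (0, 0), (12, 0), (12, 4.5), (2.5, 14), (0, 14)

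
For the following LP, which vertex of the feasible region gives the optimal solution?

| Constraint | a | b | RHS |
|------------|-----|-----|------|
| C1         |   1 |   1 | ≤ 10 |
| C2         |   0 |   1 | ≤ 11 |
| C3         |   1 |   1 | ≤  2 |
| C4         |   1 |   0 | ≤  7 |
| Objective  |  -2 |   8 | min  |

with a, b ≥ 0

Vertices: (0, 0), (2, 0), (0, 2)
Evaluating z = -2a + 8b at each vertex:
  (0, 0): z = 0
  (2, 0): z = -4
  (0, 2): z = 16

The smallest value is z = -4, attained at (2, 0).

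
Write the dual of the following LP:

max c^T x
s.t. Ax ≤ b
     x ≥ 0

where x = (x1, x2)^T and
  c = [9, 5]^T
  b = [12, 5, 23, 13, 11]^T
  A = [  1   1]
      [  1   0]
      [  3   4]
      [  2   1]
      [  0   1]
Minimize: z = 12y1 + 5y2 + 23y3 + 13y4 + 11y5

Subject to:
  C1: -y1 - y2 - 3y3 - 2y4 ≤ -9
  C2: -y1 - 4y3 - y4 - y5 ≤ -5
  y1, y2, y3, y4, y5 ≥ 0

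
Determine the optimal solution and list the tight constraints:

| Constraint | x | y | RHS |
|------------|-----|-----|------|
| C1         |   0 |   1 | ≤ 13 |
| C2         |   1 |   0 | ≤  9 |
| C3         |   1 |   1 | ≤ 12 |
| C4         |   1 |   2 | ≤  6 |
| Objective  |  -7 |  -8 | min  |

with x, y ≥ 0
Optimal: x = 6, y = 0
Slack at optimum:
  C1: slack = 13
  C2: slack = 3
  C3: slack = 6
  C4: slack = 0 (binding)
  x ≥ 0: x = 6
  y ≥ 0: y = 0 (binding)
Binding constraints: C4, y ≥ 0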